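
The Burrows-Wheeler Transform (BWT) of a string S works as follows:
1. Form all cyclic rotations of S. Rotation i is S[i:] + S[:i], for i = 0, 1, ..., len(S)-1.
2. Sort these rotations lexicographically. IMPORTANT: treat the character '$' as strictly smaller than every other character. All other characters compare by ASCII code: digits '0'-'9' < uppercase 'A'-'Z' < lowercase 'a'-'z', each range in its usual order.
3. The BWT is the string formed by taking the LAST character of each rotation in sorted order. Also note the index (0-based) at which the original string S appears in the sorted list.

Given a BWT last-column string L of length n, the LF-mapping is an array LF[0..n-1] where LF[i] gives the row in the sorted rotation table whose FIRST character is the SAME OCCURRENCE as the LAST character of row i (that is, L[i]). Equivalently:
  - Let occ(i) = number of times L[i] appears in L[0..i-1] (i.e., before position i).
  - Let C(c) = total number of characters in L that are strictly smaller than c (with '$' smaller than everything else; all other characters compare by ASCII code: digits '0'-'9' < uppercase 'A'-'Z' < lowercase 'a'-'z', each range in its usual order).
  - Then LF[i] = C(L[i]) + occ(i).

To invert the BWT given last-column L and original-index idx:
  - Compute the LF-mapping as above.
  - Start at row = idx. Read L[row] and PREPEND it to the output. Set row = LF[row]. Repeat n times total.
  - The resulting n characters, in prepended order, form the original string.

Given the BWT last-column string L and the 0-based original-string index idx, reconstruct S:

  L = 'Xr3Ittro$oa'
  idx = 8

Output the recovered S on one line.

Answer: rotator3IX$

Derivation:
LF mapping: 3 7 1 2 9 10 8 5 0 6 4
Walk LF starting at row 8, prepending L[row]:
  step 1: row=8, L[8]='$', prepend. Next row=LF[8]=0
  step 2: row=0, L[0]='X', prepend. Next row=LF[0]=3
  step 3: row=3, L[3]='I', prepend. Next row=LF[3]=2
  step 4: row=2, L[2]='3', prepend. Next row=LF[2]=1
  step 5: row=1, L[1]='r', prepend. Next row=LF[1]=7
  step 6: row=7, L[7]='o', prepend. Next row=LF[7]=5
  step 7: row=5, L[5]='t', prepend. Next row=LF[5]=10
  step 8: row=10, L[10]='a', prepend. Next row=LF[10]=4
  step 9: row=4, L[4]='t', prepend. Next row=LF[4]=9
  step 10: row=9, L[9]='o', prepend. Next row=LF[9]=6
  step 11: row=6, L[6]='r', prepend. Next row=LF[6]=8
Reversed output: rotator3IX$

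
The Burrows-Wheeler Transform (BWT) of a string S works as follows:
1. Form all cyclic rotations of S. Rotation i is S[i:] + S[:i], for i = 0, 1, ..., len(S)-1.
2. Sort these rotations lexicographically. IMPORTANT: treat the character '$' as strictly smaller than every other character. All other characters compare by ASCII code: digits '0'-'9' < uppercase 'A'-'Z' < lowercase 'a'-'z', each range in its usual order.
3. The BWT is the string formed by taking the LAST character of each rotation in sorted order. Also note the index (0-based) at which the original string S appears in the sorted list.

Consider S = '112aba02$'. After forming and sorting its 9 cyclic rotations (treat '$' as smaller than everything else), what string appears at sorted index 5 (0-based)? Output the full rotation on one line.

All 9 rotations (rotation i = S[i:]+S[:i]):
  rot[0] = 112aba02$
  rot[1] = 12aba02$1
  rot[2] = 2aba02$11
  rot[3] = aba02$112
  rot[4] = ba02$112a
  rot[5] = a02$112ab
  rot[6] = 02$112aba
  rot[7] = 2$112aba0
  rot[8] = $112aba02
Sorted (with $ < everything):
  sorted[0] = $112aba02
  sorted[1] = 02$112aba
  sorted[2] = 112aba02$
  sorted[3] = 12aba02$1
  sorted[4] = 2$112aba0
  sorted[5] = 2aba02$11
  sorted[6] = a02$112ab
  sorted[7] = aba02$112
  sorted[8] = ba02$112a
sorted[5] = 2aba02$11

Answer: 2aba02$11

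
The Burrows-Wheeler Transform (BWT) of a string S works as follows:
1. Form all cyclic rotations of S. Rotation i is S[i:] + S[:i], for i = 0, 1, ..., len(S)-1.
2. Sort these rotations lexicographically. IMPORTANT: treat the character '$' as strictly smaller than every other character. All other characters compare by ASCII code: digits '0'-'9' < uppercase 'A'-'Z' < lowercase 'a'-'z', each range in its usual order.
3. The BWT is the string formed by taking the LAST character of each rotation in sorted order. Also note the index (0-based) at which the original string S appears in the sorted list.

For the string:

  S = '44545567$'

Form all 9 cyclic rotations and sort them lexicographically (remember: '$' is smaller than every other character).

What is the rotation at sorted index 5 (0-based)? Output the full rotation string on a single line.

All 9 rotations (rotation i = S[i:]+S[:i]):
  rot[0] = 44545567$
  rot[1] = 4545567$4
  rot[2] = 545567$44
  rot[3] = 45567$445
  rot[4] = 5567$4454
  rot[5] = 567$44545
  rot[6] = 67$445455
  rot[7] = 7$4454556
  rot[8] = $44545567
Sorted (with $ < everything):
  sorted[0] = $44545567
  sorted[1] = 44545567$
  sorted[2] = 4545567$4
  sorted[3] = 45567$445
  sorted[4] = 545567$44
  sorted[5] = 5567$4454
  sorted[6] = 567$44545
  sorted[7] = 67$445455
  sorted[8] = 7$4454556
sorted[5] = 5567$4454

Answer: 5567$4454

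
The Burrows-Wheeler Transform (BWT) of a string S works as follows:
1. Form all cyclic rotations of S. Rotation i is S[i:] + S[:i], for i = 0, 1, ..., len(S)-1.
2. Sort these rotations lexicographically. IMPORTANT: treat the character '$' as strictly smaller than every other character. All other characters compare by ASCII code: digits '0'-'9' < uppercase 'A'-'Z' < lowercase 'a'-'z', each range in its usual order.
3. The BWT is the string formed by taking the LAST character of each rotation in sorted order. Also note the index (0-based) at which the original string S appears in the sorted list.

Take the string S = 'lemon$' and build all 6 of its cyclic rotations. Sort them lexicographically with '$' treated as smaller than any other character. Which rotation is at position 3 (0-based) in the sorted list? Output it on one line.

Answer: mon$le

Derivation:
All 6 rotations (rotation i = S[i:]+S[:i]):
  rot[0] = lemon$
  rot[1] = emon$l
  rot[2] = mon$le
  rot[3] = on$lem
  rot[4] = n$lemo
  rot[5] = $lemon
Sorted (with $ < everything):
  sorted[0] = $lemon
  sorted[1] = emon$l
  sorted[2] = lemon$
  sorted[3] = mon$le
  sorted[4] = n$lemo
  sorted[5] = on$lem
sorted[3] = mon$le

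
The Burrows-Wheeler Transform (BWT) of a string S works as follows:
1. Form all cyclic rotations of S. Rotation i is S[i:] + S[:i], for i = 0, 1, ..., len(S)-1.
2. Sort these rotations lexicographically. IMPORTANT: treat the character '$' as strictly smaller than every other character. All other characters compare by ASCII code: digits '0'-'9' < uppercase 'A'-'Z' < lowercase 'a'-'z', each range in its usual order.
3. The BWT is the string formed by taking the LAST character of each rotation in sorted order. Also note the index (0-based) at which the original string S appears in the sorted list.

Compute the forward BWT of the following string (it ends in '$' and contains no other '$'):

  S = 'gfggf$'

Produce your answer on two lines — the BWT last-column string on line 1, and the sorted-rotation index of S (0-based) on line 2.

All 6 rotations (rotation i = S[i:]+S[:i]):
  rot[0] = gfggf$
  rot[1] = fggf$g
  rot[2] = ggf$gf
  rot[3] = gf$gfg
  rot[4] = f$gfgg
  rot[5] = $gfggf
Sorted (with $ < everything):
  sorted[0] = $gfggf  (last char: 'f')
  sorted[1] = f$gfgg  (last char: 'g')
  sorted[2] = fggf$g  (last char: 'g')
  sorted[3] = gf$gfg  (last char: 'g')
  sorted[4] = gfggf$  (last char: '$')
  sorted[5] = ggf$gf  (last char: 'f')
Last column: fggg$f
Original string S is at sorted index 4

Answer: fggg$f
4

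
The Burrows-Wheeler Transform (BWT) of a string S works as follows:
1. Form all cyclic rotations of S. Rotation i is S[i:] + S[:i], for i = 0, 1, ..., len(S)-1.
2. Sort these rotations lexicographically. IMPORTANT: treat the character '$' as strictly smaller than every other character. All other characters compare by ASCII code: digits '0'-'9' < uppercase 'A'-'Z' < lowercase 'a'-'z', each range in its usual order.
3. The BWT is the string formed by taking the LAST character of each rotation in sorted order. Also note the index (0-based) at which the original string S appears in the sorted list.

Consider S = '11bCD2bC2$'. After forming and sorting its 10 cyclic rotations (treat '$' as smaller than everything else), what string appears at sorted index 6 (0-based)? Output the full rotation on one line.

Answer: CD2bC2$11b

Derivation:
All 10 rotations (rotation i = S[i:]+S[:i]):
  rot[0] = 11bCD2bC2$
  rot[1] = 1bCD2bC2$1
  rot[2] = bCD2bC2$11
  rot[3] = CD2bC2$11b
  rot[4] = D2bC2$11bC
  rot[5] = 2bC2$11bCD
  rot[6] = bC2$11bCD2
  rot[7] = C2$11bCD2b
  rot[8] = 2$11bCD2bC
  rot[9] = $11bCD2bC2
Sorted (with $ < everything):
  sorted[0] = $11bCD2bC2
  sorted[1] = 11bCD2bC2$
  sorted[2] = 1bCD2bC2$1
  sorted[3] = 2$11bCD2bC
  sorted[4] = 2bC2$11bCD
  sorted[5] = C2$11bCD2b
  sorted[6] = CD2bC2$11b
  sorted[7] = D2bC2$11bC
  sorted[8] = bC2$11bCD2
  sorted[9] = bCD2bC2$11
sorted[6] = CD2bC2$11b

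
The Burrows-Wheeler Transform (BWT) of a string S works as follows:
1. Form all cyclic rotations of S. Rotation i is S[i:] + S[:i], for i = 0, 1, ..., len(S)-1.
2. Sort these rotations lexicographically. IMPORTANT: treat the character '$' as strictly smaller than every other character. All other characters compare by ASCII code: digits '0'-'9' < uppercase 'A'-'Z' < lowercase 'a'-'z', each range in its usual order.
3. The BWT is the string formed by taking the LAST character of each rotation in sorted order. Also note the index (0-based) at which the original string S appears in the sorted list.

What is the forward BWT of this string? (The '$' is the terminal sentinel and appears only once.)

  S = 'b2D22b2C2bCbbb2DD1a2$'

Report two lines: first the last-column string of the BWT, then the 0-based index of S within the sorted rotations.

All 21 rotations (rotation i = S[i:]+S[:i]):
  rot[0] = b2D22b2C2bCbbb2DD1a2$
  rot[1] = 2D22b2C2bCbbb2DD1a2$b
  rot[2] = D22b2C2bCbbb2DD1a2$b2
  rot[3] = 22b2C2bCbbb2DD1a2$b2D
  rot[4] = 2b2C2bCbbb2DD1a2$b2D2
  rot[5] = b2C2bCbbb2DD1a2$b2D22
  rot[6] = 2C2bCbbb2DD1a2$b2D22b
  rot[7] = C2bCbbb2DD1a2$b2D22b2
  rot[8] = 2bCbbb2DD1a2$b2D22b2C
  rot[9] = bCbbb2DD1a2$b2D22b2C2
  rot[10] = Cbbb2DD1a2$b2D22b2C2b
  rot[11] = bbb2DD1a2$b2D22b2C2bC
  rot[12] = bb2DD1a2$b2D22b2C2bCb
  rot[13] = b2DD1a2$b2D22b2C2bCbb
  rot[14] = 2DD1a2$b2D22b2C2bCbbb
  rot[15] = DD1a2$b2D22b2C2bCbbb2
  rot[16] = D1a2$b2D22b2C2bCbbb2D
  rot[17] = 1a2$b2D22b2C2bCbbb2DD
  rot[18] = a2$b2D22b2C2bCbbb2DD1
  rot[19] = 2$b2D22b2C2bCbbb2DD1a
  rot[20] = $b2D22b2C2bCbbb2DD1a2
Sorted (with $ < everything):
  sorted[0] = $b2D22b2C2bCbbb2DD1a2  (last char: '2')
  sorted[1] = 1a2$b2D22b2C2bCbbb2DD  (last char: 'D')
  sorted[2] = 2$b2D22b2C2bCbbb2DD1a  (last char: 'a')
  sorted[3] = 22b2C2bCbbb2DD1a2$b2D  (last char: 'D')
  sorted[4] = 2C2bCbbb2DD1a2$b2D22b  (last char: 'b')
  sorted[5] = 2D22b2C2bCbbb2DD1a2$b  (last char: 'b')
  sorted[6] = 2DD1a2$b2D22b2C2bCbbb  (last char: 'b')
  sorted[7] = 2b2C2bCbbb2DD1a2$b2D2  (last char: '2')
  sorted[8] = 2bCbbb2DD1a2$b2D22b2C  (last char: 'C')
  sorted[9] = C2bCbbb2DD1a2$b2D22b2  (last char: '2')
  sorted[10] = Cbbb2DD1a2$b2D22b2C2b  (last char: 'b')
  sorted[11] = D1a2$b2D22b2C2bCbbb2D  (last char: 'D')
  sorted[12] = D22b2C2bCbbb2DD1a2$b2  (last char: '2')
  sorted[13] = DD1a2$b2D22b2C2bCbbb2  (last char: '2')
  sorted[14] = a2$b2D22b2C2bCbbb2DD1  (last char: '1')
  sorted[15] = b2C2bCbbb2DD1a2$b2D22  (last char: '2')
  sorted[16] = b2D22b2C2bCbbb2DD1a2$  (last char: '$')
  sorted[17] = b2DD1a2$b2D22b2C2bCbb  (last char: 'b')
  sorted[18] = bCbbb2DD1a2$b2D22b2C2  (last char: '2')
  sorted[19] = bb2DD1a2$b2D22b2C2bCb  (last char: 'b')
  sorted[20] = bbb2DD1a2$b2D22b2C2bC  (last char: 'C')
Last column: 2DaDbbb2C2bD2212$b2bC
Original string S is at sorted index 16

Answer: 2DaDbbb2C2bD2212$b2bC
16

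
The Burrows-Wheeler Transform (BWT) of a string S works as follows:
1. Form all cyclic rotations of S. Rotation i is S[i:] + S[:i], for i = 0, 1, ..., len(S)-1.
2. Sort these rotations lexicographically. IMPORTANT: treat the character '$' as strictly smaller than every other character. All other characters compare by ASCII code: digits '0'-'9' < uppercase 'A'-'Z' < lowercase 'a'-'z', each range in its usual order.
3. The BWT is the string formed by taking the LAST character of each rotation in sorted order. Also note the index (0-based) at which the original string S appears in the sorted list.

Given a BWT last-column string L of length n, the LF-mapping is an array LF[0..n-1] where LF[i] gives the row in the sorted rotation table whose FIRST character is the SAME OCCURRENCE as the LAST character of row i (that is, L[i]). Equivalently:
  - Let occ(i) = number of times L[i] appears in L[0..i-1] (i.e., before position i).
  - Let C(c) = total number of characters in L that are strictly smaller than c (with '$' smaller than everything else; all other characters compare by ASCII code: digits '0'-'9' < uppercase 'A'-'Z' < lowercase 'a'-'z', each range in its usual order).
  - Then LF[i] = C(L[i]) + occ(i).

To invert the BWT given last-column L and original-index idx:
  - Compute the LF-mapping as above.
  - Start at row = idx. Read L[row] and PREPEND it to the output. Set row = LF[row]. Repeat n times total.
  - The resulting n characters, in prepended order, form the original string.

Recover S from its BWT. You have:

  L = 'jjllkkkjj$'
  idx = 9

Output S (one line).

LF mapping: 1 2 8 9 5 6 7 3 4 0
Walk LF starting at row 9, prepending L[row]:
  step 1: row=9, L[9]='$', prepend. Next row=LF[9]=0
  step 2: row=0, L[0]='j', prepend. Next row=LF[0]=1
  step 3: row=1, L[1]='j', prepend. Next row=LF[1]=2
  step 4: row=2, L[2]='l', prepend. Next row=LF[2]=8
  step 5: row=8, L[8]='j', prepend. Next row=LF[8]=4
  step 6: row=4, L[4]='k', prepend. Next row=LF[4]=5
  step 7: row=5, L[5]='k', prepend. Next row=LF[5]=6
  step 8: row=6, L[6]='k', prepend. Next row=LF[6]=7
  step 9: row=7, L[7]='j', prepend. Next row=LF[7]=3
  step 10: row=3, L[3]='l', prepend. Next row=LF[3]=9
Reversed output: ljkkkjljj$

Answer: ljkkkjljj$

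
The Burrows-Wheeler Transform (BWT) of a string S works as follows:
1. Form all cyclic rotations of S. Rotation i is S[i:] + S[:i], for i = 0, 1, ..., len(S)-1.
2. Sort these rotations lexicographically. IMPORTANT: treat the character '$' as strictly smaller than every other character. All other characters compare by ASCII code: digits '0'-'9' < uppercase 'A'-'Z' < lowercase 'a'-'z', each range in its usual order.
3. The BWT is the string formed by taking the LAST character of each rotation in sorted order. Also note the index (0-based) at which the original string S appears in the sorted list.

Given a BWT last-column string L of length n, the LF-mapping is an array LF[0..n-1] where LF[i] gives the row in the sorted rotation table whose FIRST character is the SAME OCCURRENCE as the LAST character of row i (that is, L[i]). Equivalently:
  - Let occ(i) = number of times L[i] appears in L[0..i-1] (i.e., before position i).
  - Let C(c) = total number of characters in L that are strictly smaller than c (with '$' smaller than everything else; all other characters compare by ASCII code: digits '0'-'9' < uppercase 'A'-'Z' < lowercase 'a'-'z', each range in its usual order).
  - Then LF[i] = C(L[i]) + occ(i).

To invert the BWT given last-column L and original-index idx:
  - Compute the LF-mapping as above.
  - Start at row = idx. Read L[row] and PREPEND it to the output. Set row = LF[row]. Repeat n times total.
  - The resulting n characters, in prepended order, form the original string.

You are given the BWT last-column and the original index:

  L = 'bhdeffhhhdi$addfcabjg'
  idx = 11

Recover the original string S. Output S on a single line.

LF mapping: 3 15 6 10 11 12 16 17 18 7 19 0 1 8 9 13 5 2 4 20 14
Walk LF starting at row 11, prepending L[row]:
  step 1: row=11, L[11]='$', prepend. Next row=LF[11]=0
  step 2: row=0, L[0]='b', prepend. Next row=LF[0]=3
  step 3: row=3, L[3]='e', prepend. Next row=LF[3]=10
  step 4: row=10, L[10]='i', prepend. Next row=LF[10]=19
  step 5: row=19, L[19]='j', prepend. Next row=LF[19]=20
  step 6: row=20, L[20]='g', prepend. Next row=LF[20]=14
  step 7: row=14, L[14]='d', prepend. Next row=LF[14]=9
  step 8: row=9, L[9]='d', prepend. Next row=LF[9]=7
  step 9: row=7, L[7]='h', prepend. Next row=LF[7]=17
  step 10: row=17, L[17]='a', prepend. Next row=LF[17]=2
  step 11: row=2, L[2]='d', prepend. Next row=LF[2]=6
  step 12: row=6, L[6]='h', prepend. Next row=LF[6]=16
  step 13: row=16, L[16]='c', prepend. Next row=LF[16]=5
  step 14: row=5, L[5]='f', prepend. Next row=LF[5]=12
  step 15: row=12, L[12]='a', prepend. Next row=LF[12]=1
  step 16: row=1, L[1]='h', prepend. Next row=LF[1]=15
  step 17: row=15, L[15]='f', prepend. Next row=LF[15]=13
  step 18: row=13, L[13]='d', prepend. Next row=LF[13]=8
  step 19: row=8, L[8]='h', prepend. Next row=LF[8]=18
  step 20: row=18, L[18]='b', prepend. Next row=LF[18]=4
  step 21: row=4, L[4]='f', prepend. Next row=LF[4]=11
Reversed output: fbhdfhafchdahddgjieb$

Answer: fbhdfhafchdahddgjieb$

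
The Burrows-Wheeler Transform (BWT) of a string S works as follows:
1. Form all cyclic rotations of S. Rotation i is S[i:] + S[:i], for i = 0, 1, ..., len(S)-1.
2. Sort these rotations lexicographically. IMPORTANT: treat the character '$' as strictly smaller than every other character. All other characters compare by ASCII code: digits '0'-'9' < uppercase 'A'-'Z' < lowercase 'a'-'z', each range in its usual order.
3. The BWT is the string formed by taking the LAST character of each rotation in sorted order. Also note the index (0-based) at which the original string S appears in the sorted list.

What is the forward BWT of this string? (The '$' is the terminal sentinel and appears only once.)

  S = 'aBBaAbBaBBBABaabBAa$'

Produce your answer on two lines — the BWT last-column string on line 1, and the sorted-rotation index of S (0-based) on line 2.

Answer: aBBaBbBaaBbAABB$BaaA
15

Derivation:
All 20 rotations (rotation i = S[i:]+S[:i]):
  rot[0] = aBBaAbBaBBBABaabBAa$
  rot[1] = BBaAbBaBBBABaabBAa$a
  rot[2] = BaAbBaBBBABaabBAa$aB
  rot[3] = aAbBaBBBABaabBAa$aBB
  rot[4] = AbBaBBBABaabBAa$aBBa
  rot[5] = bBaBBBABaabBAa$aBBaA
  rot[6] = BaBBBABaabBAa$aBBaAb
  rot[7] = aBBBABaabBAa$aBBaAbB
  rot[8] = BBBABaabBAa$aBBaAbBa
  rot[9] = BBABaabBAa$aBBaAbBaB
  rot[10] = BABaabBAa$aBBaAbBaBB
  rot[11] = ABaabBAa$aBBaAbBaBBB
  rot[12] = BaabBAa$aBBaAbBaBBBA
  rot[13] = aabBAa$aBBaAbBaBBBAB
  rot[14] = abBAa$aBBaAbBaBBBABa
  rot[15] = bBAa$aBBaAbBaBBBABaa
  rot[16] = BAa$aBBaAbBaBBBABaab
  rot[17] = Aa$aBBaAbBaBBBABaabB
  rot[18] = a$aBBaAbBaBBBABaabBA
  rot[19] = $aBBaAbBaBBBABaabBAa
Sorted (with $ < everything):
  sorted[0] = $aBBaAbBaBBBABaabBAa  (last char: 'a')
  sorted[1] = ABaabBAa$aBBaAbBaBBB  (last char: 'B')
  sorted[2] = Aa$aBBaAbBaBBBABaabB  (last char: 'B')
  sorted[3] = AbBaBBBABaabBAa$aBBa  (last char: 'a')
  sorted[4] = BABaabBAa$aBBaAbBaBB  (last char: 'B')
  sorted[5] = BAa$aBBaAbBaBBBABaab  (last char: 'b')
  sorted[6] = BBABaabBAa$aBBaAbBaB  (last char: 'B')
  sorted[7] = BBBABaabBAa$aBBaAbBa  (last char: 'a')
  sorted[8] = BBaAbBaBBBABaabBAa$a  (last char: 'a')
  sorted[9] = BaAbBaBBBABaabBAa$aB  (last char: 'B')
  sorted[10] = BaBBBABaabBAa$aBBaAb  (last char: 'b')
  sorted[11] = BaabBAa$aBBaAbBaBBBA  (last char: 'A')
  sorted[12] = a$aBBaAbBaBBBABaabBA  (last char: 'A')
  sorted[13] = aAbBaBBBABaabBAa$aBB  (last char: 'B')
  sorted[14] = aBBBABaabBAa$aBBaAbB  (last char: 'B')
  sorted[15] = aBBaAbBaBBBABaabBAa$  (last char: '$')
  sorted[16] = aabBAa$aBBaAbBaBBBAB  (last char: 'B')
  sorted[17] = abBAa$aBBaAbBaBBBABa  (last char: 'a')
  sorted[18] = bBAa$aBBaAbBaBBBABaa  (last char: 'a')
  sorted[19] = bBaBBBABaabBAa$aBBaA  (last char: 'A')
Last column: aBBaBbBaaBbAABB$BaaA
Original string S is at sorted index 15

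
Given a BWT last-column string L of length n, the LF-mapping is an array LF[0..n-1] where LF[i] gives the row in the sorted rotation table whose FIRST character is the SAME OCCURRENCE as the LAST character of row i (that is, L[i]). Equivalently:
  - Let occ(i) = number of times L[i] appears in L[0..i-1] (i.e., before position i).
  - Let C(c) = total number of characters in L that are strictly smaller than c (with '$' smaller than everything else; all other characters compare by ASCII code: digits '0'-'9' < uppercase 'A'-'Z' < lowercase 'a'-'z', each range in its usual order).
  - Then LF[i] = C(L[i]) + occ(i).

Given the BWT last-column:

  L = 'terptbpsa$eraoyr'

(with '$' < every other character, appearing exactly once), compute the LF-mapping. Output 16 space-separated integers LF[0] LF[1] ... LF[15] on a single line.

Answer: 13 4 9 7 14 3 8 12 1 0 5 10 2 6 15 11

Derivation:
Char counts: '$':1, 'a':2, 'b':1, 'e':2, 'o':1, 'p':2, 'r':3, 's':1, 't':2, 'y':1
C (first-col start): C('$')=0, C('a')=1, C('b')=3, C('e')=4, C('o')=6, C('p')=7, C('r')=9, C('s')=12, C('t')=13, C('y')=15
L[0]='t': occ=0, LF[0]=C('t')+0=13+0=13
L[1]='e': occ=0, LF[1]=C('e')+0=4+0=4
L[2]='r': occ=0, LF[2]=C('r')+0=9+0=9
L[3]='p': occ=0, LF[3]=C('p')+0=7+0=7
L[4]='t': occ=1, LF[4]=C('t')+1=13+1=14
L[5]='b': occ=0, LF[5]=C('b')+0=3+0=3
L[6]='p': occ=1, LF[6]=C('p')+1=7+1=8
L[7]='s': occ=0, LF[7]=C('s')+0=12+0=12
L[8]='a': occ=0, LF[8]=C('a')+0=1+0=1
L[9]='$': occ=0, LF[9]=C('$')+0=0+0=0
L[10]='e': occ=1, LF[10]=C('e')+1=4+1=5
L[11]='r': occ=1, LF[11]=C('r')+1=9+1=10
L[12]='a': occ=1, LF[12]=C('a')+1=1+1=2
L[13]='o': occ=0, LF[13]=C('o')+0=6+0=6
L[14]='y': occ=0, LF[14]=C('y')+0=15+0=15
L[15]='r': occ=2, LF[15]=C('r')+2=9+2=11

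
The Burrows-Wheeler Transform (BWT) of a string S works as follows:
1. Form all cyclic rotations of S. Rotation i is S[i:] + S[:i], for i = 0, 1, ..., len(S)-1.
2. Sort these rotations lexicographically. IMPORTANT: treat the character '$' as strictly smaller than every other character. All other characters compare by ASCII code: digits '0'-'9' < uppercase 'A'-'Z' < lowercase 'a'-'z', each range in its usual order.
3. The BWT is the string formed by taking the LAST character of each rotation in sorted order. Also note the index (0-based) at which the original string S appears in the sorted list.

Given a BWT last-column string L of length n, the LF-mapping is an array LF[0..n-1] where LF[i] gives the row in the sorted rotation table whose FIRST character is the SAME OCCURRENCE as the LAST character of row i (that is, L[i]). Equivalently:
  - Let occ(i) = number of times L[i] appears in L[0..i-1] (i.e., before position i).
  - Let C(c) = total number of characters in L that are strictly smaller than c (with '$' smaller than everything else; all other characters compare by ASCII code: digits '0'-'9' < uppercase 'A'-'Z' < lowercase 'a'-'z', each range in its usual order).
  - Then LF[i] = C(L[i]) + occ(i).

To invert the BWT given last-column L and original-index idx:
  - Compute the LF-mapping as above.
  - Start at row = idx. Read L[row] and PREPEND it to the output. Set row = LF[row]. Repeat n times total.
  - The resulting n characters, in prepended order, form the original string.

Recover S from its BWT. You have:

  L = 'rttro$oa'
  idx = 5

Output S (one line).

LF mapping: 4 6 7 5 2 0 3 1
Walk LF starting at row 5, prepending L[row]:
  step 1: row=5, L[5]='$', prepend. Next row=LF[5]=0
  step 2: row=0, L[0]='r', prepend. Next row=LF[0]=4
  step 3: row=4, L[4]='o', prepend. Next row=LF[4]=2
  step 4: row=2, L[2]='t', prepend. Next row=LF[2]=7
  step 5: row=7, L[7]='a', prepend. Next row=LF[7]=1
  step 6: row=1, L[1]='t', prepend. Next row=LF[1]=6
  step 7: row=6, L[6]='o', prepend. Next row=LF[6]=3
  step 8: row=3, L[3]='r', prepend. Next row=LF[3]=5
Reversed output: rotator$

Answer: rotator$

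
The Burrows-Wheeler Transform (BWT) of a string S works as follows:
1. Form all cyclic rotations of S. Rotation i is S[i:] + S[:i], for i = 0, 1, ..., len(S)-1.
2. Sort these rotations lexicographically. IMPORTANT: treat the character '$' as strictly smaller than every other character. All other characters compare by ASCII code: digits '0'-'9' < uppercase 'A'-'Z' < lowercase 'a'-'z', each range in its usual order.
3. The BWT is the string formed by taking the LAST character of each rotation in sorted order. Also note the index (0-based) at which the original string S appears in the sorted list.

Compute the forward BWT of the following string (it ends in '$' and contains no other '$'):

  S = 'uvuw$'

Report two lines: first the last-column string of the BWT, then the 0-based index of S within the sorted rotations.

All 5 rotations (rotation i = S[i:]+S[:i]):
  rot[0] = uvuw$
  rot[1] = vuw$u
  rot[2] = uw$uv
  rot[3] = w$uvu
  rot[4] = $uvuw
Sorted (with $ < everything):
  sorted[0] = $uvuw  (last char: 'w')
  sorted[1] = uvuw$  (last char: '$')
  sorted[2] = uw$uv  (last char: 'v')
  sorted[3] = vuw$u  (last char: 'u')
  sorted[4] = w$uvu  (last char: 'u')
Last column: w$vuu
Original string S is at sorted index 1

Answer: w$vuu
1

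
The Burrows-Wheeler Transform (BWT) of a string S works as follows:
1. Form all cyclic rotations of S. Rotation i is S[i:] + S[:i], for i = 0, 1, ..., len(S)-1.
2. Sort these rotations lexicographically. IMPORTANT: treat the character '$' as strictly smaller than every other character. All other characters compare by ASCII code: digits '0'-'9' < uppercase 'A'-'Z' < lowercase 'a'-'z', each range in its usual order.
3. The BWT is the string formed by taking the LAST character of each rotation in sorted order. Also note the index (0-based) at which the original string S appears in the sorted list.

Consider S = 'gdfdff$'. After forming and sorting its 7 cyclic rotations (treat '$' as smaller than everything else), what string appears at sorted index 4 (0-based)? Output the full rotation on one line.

All 7 rotations (rotation i = S[i:]+S[:i]):
  rot[0] = gdfdff$
  rot[1] = dfdff$g
  rot[2] = fdff$gd
  rot[3] = dff$gdf
  rot[4] = ff$gdfd
  rot[5] = f$gdfdf
  rot[6] = $gdfdff
Sorted (with $ < everything):
  sorted[0] = $gdfdff
  sorted[1] = dfdff$g
  sorted[2] = dff$gdf
  sorted[3] = f$gdfdf
  sorted[4] = fdff$gd
  sorted[5] = ff$gdfd
  sorted[6] = gdfdff$
sorted[4] = fdff$gd

Answer: fdff$gd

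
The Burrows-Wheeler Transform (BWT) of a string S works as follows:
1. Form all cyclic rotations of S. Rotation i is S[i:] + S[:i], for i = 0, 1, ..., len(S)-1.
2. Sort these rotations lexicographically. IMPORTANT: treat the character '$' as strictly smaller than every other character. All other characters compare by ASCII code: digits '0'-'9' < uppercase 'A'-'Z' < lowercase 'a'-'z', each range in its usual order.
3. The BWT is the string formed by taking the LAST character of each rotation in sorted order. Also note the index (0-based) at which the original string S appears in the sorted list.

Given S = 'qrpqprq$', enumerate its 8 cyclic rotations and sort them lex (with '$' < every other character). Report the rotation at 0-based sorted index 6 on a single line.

All 8 rotations (rotation i = S[i:]+S[:i]):
  rot[0] = qrpqprq$
  rot[1] = rpqprq$q
  rot[2] = pqprq$qr
  rot[3] = qprq$qrp
  rot[4] = prq$qrpq
  rot[5] = rq$qrpqp
  rot[6] = q$qrpqpr
  rot[7] = $qrpqprq
Sorted (with $ < everything):
  sorted[0] = $qrpqprq
  sorted[1] = pqprq$qr
  sorted[2] = prq$qrpq
  sorted[3] = q$qrpqpr
  sorted[4] = qprq$qrp
  sorted[5] = qrpqprq$
  sorted[6] = rpqprq$q
  sorted[7] = rq$qrpqp
sorted[6] = rpqprq$q

Answer: rpqprq$q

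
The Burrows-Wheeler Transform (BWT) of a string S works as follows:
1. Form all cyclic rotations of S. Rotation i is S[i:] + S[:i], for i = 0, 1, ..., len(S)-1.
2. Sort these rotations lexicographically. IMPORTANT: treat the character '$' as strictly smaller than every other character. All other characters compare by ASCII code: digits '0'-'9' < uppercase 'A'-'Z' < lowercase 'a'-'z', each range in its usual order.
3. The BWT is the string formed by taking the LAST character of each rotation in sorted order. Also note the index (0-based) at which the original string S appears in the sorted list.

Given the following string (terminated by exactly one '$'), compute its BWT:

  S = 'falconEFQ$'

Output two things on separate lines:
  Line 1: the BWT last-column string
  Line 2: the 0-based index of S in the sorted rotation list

Answer: QnEFfl$aoc
6

Derivation:
All 10 rotations (rotation i = S[i:]+S[:i]):
  rot[0] = falconEFQ$
  rot[1] = alconEFQ$f
  rot[2] = lconEFQ$fa
  rot[3] = conEFQ$fal
  rot[4] = onEFQ$falc
  rot[5] = nEFQ$falco
  rot[6] = EFQ$falcon
  rot[7] = FQ$falconE
  rot[8] = Q$falconEF
  rot[9] = $falconEFQ
Sorted (with $ < everything):
  sorted[0] = $falconEFQ  (last char: 'Q')
  sorted[1] = EFQ$falcon  (last char: 'n')
  sorted[2] = FQ$falconE  (last char: 'E')
  sorted[3] = Q$falconEF  (last char: 'F')
  sorted[4] = alconEFQ$f  (last char: 'f')
  sorted[5] = conEFQ$fal  (last char: 'l')
  sorted[6] = falconEFQ$  (last char: '$')
  sorted[7] = lconEFQ$fa  (last char: 'a')
  sorted[8] = nEFQ$falco  (last char: 'o')
  sorted[9] = onEFQ$falc  (last char: 'c')
Last column: QnEFfl$aoc
Original string S is at sorted index 6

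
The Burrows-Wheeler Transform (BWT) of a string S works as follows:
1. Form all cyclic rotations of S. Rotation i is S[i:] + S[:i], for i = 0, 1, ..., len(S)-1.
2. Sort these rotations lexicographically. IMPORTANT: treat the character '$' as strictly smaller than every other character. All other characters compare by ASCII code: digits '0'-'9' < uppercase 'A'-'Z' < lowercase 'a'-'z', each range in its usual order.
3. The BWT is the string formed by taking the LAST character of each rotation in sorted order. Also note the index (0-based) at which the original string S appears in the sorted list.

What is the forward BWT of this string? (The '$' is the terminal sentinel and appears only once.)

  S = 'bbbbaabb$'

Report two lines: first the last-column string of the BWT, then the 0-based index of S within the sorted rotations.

Answer: bbabbabb$
8

Derivation:
All 9 rotations (rotation i = S[i:]+S[:i]):
  rot[0] = bbbbaabb$
  rot[1] = bbbaabb$b
  rot[2] = bbaabb$bb
  rot[3] = baabb$bbb
  rot[4] = aabb$bbbb
  rot[5] = abb$bbbba
  rot[6] = bb$bbbbaa
  rot[7] = b$bbbbaab
  rot[8] = $bbbbaabb
Sorted (with $ < everything):
  sorted[0] = $bbbbaabb  (last char: 'b')
  sorted[1] = aabb$bbbb  (last char: 'b')
  sorted[2] = abb$bbbba  (last char: 'a')
  sorted[3] = b$bbbbaab  (last char: 'b')
  sorted[4] = baabb$bbb  (last char: 'b')
  sorted[5] = bb$bbbbaa  (last char: 'a')
  sorted[6] = bbaabb$bb  (last char: 'b')
  sorted[7] = bbbaabb$b  (last char: 'b')
  sorted[8] = bbbbaabb$  (last char: '$')
Last column: bbabbabb$
Original string S is at sorted index 8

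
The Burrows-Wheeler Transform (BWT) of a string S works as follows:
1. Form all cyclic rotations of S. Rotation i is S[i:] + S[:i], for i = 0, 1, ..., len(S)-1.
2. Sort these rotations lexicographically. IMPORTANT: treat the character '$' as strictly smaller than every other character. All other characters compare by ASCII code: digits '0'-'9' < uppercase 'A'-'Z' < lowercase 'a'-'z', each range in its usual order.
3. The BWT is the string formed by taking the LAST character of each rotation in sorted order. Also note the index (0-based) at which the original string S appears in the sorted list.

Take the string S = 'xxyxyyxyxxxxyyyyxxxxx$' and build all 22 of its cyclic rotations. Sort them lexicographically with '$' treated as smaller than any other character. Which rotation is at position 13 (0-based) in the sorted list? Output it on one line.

All 22 rotations (rotation i = S[i:]+S[:i]):
  rot[0] = xxyxyyxyxxxxyyyyxxxxx$
  rot[1] = xyxyyxyxxxxyyyyxxxxx$x
  rot[2] = yxyyxyxxxxyyyyxxxxx$xx
  rot[3] = xyyxyxxxxyyyyxxxxx$xxy
  rot[4] = yyxyxxxxyyyyxxxxx$xxyx
  rot[5] = yxyxxxxyyyyxxxxx$xxyxy
  rot[6] = xyxxxxyyyyxxxxx$xxyxyy
  rot[7] = yxxxxyyyyxxxxx$xxyxyyx
  rot[8] = xxxxyyyyxxxxx$xxyxyyxy
  rot[9] = xxxyyyyxxxxx$xxyxyyxyx
  rot[10] = xxyyyyxxxxx$xxyxyyxyxx
  rot[11] = xyyyyxxxxx$xxyxyyxyxxx
  rot[12] = yyyyxxxxx$xxyxyyxyxxxx
  rot[13] = yyyxxxxx$xxyxyyxyxxxxy
  rot[14] = yyxxxxx$xxyxyyxyxxxxyy
  rot[15] = yxxxxx$xxyxyyxyxxxxyyy
  rot[16] = xxxxx$xxyxyyxyxxxxyyyy
  rot[17] = xxxx$xxyxyyxyxxxxyyyyx
  rot[18] = xxx$xxyxyyxyxxxxyyyyxx
  rot[19] = xx$xxyxyyxyxxxxyyyyxxx
  rot[20] = x$xxyxyyxyxxxxyyyyxxxx
  rot[21] = $xxyxyyxyxxxxyyyyxxxxx
Sorted (with $ < everything):
  sorted[0] = $xxyxyyxyxxxxyyyyxxxxx
  sorted[1] = x$xxyxyyxyxxxxyyyyxxxx
  sorted[2] = xx$xxyxyyxyxxxxyyyyxxx
  sorted[3] = xxx$xxyxyyxyxxxxyyyyxx
  sorted[4] = xxxx$xxyxyyxyxxxxyyyyx
  sorted[5] = xxxxx$xxyxyyxyxxxxyyyy
  sorted[6] = xxxxyyyyxxxxx$xxyxyyxy
  sorted[7] = xxxyyyyxxxxx$xxyxyyxyx
  sorted[8] = xxyxyyxyxxxxyyyyxxxxx$
  sorted[9] = xxyyyyxxxxx$xxyxyyxyxx
  sorted[10] = xyxxxxyyyyxxxxx$xxyxyy
  sorted[11] = xyxyyxyxxxxyyyyxxxxx$x
  sorted[12] = xyyxyxxxxyyyyxxxxx$xxy
  sorted[13] = xyyyyxxxxx$xxyxyyxyxxx
  sorted[14] = yxxxxx$xxyxyyxyxxxxyyy
  sorted[15] = yxxxxyyyyxxxxx$xxyxyyx
  sorted[16] = yxyxxxxyyyyxxxxx$xxyxy
  sorted[17] = yxyyxyxxxxyyyyxxxxx$xx
  sorted[18] = yyxxxxx$xxyxyyxyxxxxyy
  sorted[19] = yyxyxxxxyyyyxxxxx$xxyx
  sorted[20] = yyyxxxxx$xxyxyyxyxxxxy
  sorted[21] = yyyyxxxxx$xxyxyyxyxxxx
sorted[13] = xyyyyxxxxx$xxyxyyxyxxx

Answer: xyyyyxxxxx$xxyxyyxyxxx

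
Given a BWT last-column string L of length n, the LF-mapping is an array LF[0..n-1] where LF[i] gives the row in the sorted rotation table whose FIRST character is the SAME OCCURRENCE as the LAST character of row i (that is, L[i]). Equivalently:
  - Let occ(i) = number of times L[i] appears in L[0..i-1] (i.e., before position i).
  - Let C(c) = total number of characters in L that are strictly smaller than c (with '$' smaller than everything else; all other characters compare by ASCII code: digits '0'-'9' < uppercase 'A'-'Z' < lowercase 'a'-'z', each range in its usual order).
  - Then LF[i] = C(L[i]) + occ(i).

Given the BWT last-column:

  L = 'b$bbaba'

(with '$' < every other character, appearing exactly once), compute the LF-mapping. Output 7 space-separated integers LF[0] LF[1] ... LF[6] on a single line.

Char counts: '$':1, 'a':2, 'b':4
C (first-col start): C('$')=0, C('a')=1, C('b')=3
L[0]='b': occ=0, LF[0]=C('b')+0=3+0=3
L[1]='$': occ=0, LF[1]=C('$')+0=0+0=0
L[2]='b': occ=1, LF[2]=C('b')+1=3+1=4
L[3]='b': occ=2, LF[3]=C('b')+2=3+2=5
L[4]='a': occ=0, LF[4]=C('a')+0=1+0=1
L[5]='b': occ=3, LF[5]=C('b')+3=3+3=6
L[6]='a': occ=1, LF[6]=C('a')+1=1+1=2

Answer: 3 0 4 5 1 6 2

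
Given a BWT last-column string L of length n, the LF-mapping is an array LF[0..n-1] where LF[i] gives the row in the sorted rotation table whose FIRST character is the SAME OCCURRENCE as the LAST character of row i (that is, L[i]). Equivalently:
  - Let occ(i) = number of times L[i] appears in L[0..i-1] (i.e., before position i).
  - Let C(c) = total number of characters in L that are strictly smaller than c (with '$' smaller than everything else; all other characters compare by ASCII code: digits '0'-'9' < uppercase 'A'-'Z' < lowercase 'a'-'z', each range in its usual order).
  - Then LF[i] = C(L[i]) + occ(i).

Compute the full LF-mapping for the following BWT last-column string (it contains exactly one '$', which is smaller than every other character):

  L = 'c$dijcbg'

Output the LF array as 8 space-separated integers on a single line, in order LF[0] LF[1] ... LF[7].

Answer: 2 0 4 6 7 3 1 5

Derivation:
Char counts: '$':1, 'b':1, 'c':2, 'd':1, 'g':1, 'i':1, 'j':1
C (first-col start): C('$')=0, C('b')=1, C('c')=2, C('d')=4, C('g')=5, C('i')=6, C('j')=7
L[0]='c': occ=0, LF[0]=C('c')+0=2+0=2
L[1]='$': occ=0, LF[1]=C('$')+0=0+0=0
L[2]='d': occ=0, LF[2]=C('d')+0=4+0=4
L[3]='i': occ=0, LF[3]=C('i')+0=6+0=6
L[4]='j': occ=0, LF[4]=C('j')+0=7+0=7
L[5]='c': occ=1, LF[5]=C('c')+1=2+1=3
L[6]='b': occ=0, LF[6]=C('b')+0=1+0=1
L[7]='g': occ=0, LF[7]=C('g')+0=5+0=5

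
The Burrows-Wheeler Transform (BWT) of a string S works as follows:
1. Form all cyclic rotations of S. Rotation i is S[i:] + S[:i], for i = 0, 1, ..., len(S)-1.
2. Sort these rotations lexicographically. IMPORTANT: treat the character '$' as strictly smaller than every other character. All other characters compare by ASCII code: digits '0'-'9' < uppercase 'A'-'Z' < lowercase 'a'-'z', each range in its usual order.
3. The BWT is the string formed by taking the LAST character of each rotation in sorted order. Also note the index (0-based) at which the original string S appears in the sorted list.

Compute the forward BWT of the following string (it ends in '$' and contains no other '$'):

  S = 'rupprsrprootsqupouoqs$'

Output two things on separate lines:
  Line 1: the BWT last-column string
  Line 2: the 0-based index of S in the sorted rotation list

All 22 rotations (rotation i = S[i:]+S[:i]):
  rot[0] = rupprsrprootsqupouoqs$
  rot[1] = upprsrprootsqupouoqs$r
  rot[2] = pprsrprootsqupouoqs$ru
  rot[3] = prsrprootsqupouoqs$rup
  rot[4] = rsrprootsqupouoqs$rupp
  rot[5] = srprootsqupouoqs$ruppr
  rot[6] = rprootsqupouoqs$rupprs
  rot[7] = prootsqupouoqs$rupprsr
  rot[8] = rootsqupouoqs$rupprsrp
  rot[9] = ootsqupouoqs$rupprsrpr
  rot[10] = otsqupouoqs$rupprsrpro
  rot[11] = tsqupouoqs$rupprsrproo
  rot[12] = squpouoqs$rupprsrproot
  rot[13] = qupouoqs$rupprsrproots
  rot[14] = upouoqs$rupprsrprootsq
  rot[15] = pouoqs$rupprsrprootsqu
  rot[16] = ouoqs$rupprsrprootsqup
  rot[17] = uoqs$rupprsrprootsqupo
  rot[18] = oqs$rupprsrprootsqupou
  rot[19] = qs$rupprsrprootsqupouo
  rot[20] = s$rupprsrprootsqupouoq
  rot[21] = $rupprsrprootsqupouoqs
Sorted (with $ < everything):
  sorted[0] = $rupprsrprootsqupouoqs  (last char: 's')
  sorted[1] = ootsqupouoqs$rupprsrpr  (last char: 'r')
  sorted[2] = oqs$rupprsrprootsqupou  (last char: 'u')
  sorted[3] = otsqupouoqs$rupprsrpro  (last char: 'o')
  sorted[4] = ouoqs$rupprsrprootsqup  (last char: 'p')
  sorted[5] = pouoqs$rupprsrprootsqu  (last char: 'u')
  sorted[6] = pprsrprootsqupouoqs$ru  (last char: 'u')
  sorted[7] = prootsqupouoqs$rupprsr  (last char: 'r')
  sorted[8] = prsrprootsqupouoqs$rup  (last char: 'p')
  sorted[9] = qs$rupprsrprootsqupouo  (last char: 'o')
  sorted[10] = qupouoqs$rupprsrproots  (last char: 's')
  sorted[11] = rootsqupouoqs$rupprsrp  (last char: 'p')
  sorted[12] = rprootsqupouoqs$rupprs  (last char: 's')
  sorted[13] = rsrprootsqupouoqs$rupp  (last char: 'p')
  sorted[14] = rupprsrprootsqupouoqs$  (last char: '$')
  sorted[15] = s$rupprsrprootsqupouoq  (last char: 'q')
  sorted[16] = squpouoqs$rupprsrproot  (last char: 't')
  sorted[17] = srprootsqupouoqs$ruppr  (last char: 'r')
  sorted[18] = tsqupouoqs$rupprsrproo  (last char: 'o')
  sorted[19] = uoqs$rupprsrprootsqupo  (last char: 'o')
  sorted[20] = upouoqs$rupprsrprootsq  (last char: 'q')
  sorted[21] = upprsrprootsqupouoqs$r  (last char: 'r')
Last column: sruopuurpospsp$qtrooqr
Original string S is at sorted index 14

Answer: sruopuurpospsp$qtrooqr
14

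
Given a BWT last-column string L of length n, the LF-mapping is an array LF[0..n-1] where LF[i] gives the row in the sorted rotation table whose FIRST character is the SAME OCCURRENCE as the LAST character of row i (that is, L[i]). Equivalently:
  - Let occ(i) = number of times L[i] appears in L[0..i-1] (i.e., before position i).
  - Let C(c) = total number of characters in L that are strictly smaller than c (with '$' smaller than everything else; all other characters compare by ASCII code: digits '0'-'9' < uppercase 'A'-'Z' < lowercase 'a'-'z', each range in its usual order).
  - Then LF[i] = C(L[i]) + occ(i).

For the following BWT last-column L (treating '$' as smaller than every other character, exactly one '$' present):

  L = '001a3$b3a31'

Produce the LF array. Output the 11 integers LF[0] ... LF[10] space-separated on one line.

Char counts: '$':1, '0':2, '1':2, '3':3, 'a':2, 'b':1
C (first-col start): C('$')=0, C('0')=1, C('1')=3, C('3')=5, C('a')=8, C('b')=10
L[0]='0': occ=0, LF[0]=C('0')+0=1+0=1
L[1]='0': occ=1, LF[1]=C('0')+1=1+1=2
L[2]='1': occ=0, LF[2]=C('1')+0=3+0=3
L[3]='a': occ=0, LF[3]=C('a')+0=8+0=8
L[4]='3': occ=0, LF[4]=C('3')+0=5+0=5
L[5]='$': occ=0, LF[5]=C('$')+0=0+0=0
L[6]='b': occ=0, LF[6]=C('b')+0=10+0=10
L[7]='3': occ=1, LF[7]=C('3')+1=5+1=6
L[8]='a': occ=1, LF[8]=C('a')+1=8+1=9
L[9]='3': occ=2, LF[9]=C('3')+2=5+2=7
L[10]='1': occ=1, LF[10]=C('1')+1=3+1=4

Answer: 1 2 3 8 5 0 10 6 9 7 4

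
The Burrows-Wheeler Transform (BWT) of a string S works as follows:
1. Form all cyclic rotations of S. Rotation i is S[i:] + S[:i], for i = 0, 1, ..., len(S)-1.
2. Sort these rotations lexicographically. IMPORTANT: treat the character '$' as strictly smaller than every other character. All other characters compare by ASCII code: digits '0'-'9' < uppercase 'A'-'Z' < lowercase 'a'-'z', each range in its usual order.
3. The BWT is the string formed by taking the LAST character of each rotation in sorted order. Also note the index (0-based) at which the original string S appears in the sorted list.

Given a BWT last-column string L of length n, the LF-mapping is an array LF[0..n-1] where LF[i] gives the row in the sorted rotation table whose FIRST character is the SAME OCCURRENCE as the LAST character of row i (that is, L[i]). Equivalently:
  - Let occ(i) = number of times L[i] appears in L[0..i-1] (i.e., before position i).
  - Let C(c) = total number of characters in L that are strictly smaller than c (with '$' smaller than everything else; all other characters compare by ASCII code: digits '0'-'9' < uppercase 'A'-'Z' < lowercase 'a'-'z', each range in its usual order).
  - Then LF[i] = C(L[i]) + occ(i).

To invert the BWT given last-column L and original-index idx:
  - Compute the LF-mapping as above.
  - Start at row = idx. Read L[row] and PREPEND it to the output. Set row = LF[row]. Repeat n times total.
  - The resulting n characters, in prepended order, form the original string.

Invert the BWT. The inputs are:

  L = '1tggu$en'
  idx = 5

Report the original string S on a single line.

LF mapping: 1 6 3 4 7 0 2 5
Walk LF starting at row 5, prepending L[row]:
  step 1: row=5, L[5]='$', prepend. Next row=LF[5]=0
  step 2: row=0, L[0]='1', prepend. Next row=LF[0]=1
  step 3: row=1, L[1]='t', prepend. Next row=LF[1]=6
  step 4: row=6, L[6]='e', prepend. Next row=LF[6]=2
  step 5: row=2, L[2]='g', prepend. Next row=LF[2]=3
  step 6: row=3, L[3]='g', prepend. Next row=LF[3]=4
  step 7: row=4, L[4]='u', prepend. Next row=LF[4]=7
  step 8: row=7, L[7]='n', prepend. Next row=LF[7]=5
Reversed output: nugget1$

Answer: nugget1$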